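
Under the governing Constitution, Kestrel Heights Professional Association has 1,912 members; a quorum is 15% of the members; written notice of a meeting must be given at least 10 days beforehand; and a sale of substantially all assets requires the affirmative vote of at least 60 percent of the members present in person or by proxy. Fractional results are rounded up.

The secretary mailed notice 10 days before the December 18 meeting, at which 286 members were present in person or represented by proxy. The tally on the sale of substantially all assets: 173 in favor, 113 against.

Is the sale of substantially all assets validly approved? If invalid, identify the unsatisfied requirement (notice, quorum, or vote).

Invalid — quorum requirement not satisfied.

Notice: 10 days given; 10 required. Satisfied.
Quorum: 15% of 1,912 = 286.80, rounded up to 287; 286 present. Not satisfied.
Vote: requires three-fifths of those present (286); 3/5 of 286 = 171.60, rounded up to 172, so 172 needed; 173 in favor. Satisfied.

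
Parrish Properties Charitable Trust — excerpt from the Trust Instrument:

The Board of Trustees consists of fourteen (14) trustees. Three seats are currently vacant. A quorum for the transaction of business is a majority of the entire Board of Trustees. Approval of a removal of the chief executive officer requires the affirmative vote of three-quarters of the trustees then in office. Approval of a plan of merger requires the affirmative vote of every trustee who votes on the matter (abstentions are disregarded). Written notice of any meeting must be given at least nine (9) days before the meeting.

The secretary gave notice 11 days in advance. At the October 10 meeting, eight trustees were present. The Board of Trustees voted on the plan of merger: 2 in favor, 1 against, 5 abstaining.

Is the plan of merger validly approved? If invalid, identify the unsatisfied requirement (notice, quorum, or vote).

Invalid — vote requirement not satisfied.

Notice: 11 days given; 9 required (11 ≥ 9). Satisfied.
Quorum: 8 present; quorum is 8. Satisfied.
Vote: the plan of merger requires the unanimous vote of the votes cast (8 present − 5 abstaining = 3). Unanimous means all 3, so 3 affirmative votes are needed; 2 voted in favor. Not satisfied.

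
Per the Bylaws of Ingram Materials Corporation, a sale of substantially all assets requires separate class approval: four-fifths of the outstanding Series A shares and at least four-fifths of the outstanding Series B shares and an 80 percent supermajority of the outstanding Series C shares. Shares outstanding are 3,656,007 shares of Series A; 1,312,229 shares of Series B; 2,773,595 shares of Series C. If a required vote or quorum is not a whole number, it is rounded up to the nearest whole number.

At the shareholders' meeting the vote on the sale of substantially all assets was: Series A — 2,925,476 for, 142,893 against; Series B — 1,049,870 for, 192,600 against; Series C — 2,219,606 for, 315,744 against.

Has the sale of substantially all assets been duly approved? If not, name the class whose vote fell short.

Series A: 4/5 of 3656007 = 2924805.60, rounded up to 2924806; 2,924,806 required, 2,925,476 in favor — approved.
Series B: 4/5 of 1312229 = 1049783.20, rounded up to 1049784; 1,049,784 required, 1,049,870 in favor — approved.
Series C: 4/5 of 2773595 = 2218876; 2,218,876 required, 2,219,606 in favor — approved.

Approved — every class gave the required vote.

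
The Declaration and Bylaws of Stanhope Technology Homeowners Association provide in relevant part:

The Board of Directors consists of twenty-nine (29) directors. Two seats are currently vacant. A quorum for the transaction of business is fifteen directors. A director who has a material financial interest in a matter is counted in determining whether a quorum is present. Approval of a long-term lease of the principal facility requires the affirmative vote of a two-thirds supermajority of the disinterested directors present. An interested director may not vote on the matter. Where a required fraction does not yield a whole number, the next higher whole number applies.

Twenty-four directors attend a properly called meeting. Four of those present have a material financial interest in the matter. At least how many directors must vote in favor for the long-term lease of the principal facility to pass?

The long-term lease of the principal facility requires two-thirds of the disinterested directors present (24 − 4 = 20).
2/3 of 20 = 13.33, rounded up to 14.

14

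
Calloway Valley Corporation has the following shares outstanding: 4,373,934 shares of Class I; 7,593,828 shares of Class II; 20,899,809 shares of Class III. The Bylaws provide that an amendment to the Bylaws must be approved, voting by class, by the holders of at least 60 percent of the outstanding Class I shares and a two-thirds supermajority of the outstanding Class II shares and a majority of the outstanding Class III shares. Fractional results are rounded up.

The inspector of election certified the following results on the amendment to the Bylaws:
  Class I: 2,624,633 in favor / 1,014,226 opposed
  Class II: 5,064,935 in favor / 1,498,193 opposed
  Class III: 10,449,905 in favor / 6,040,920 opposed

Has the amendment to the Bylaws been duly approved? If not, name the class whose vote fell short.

Approved — every class gave the required vote.

Class I: 3/5 of 4373934 = 2624360.40, rounded up to 2624361; 2,624,361 required, 2,624,633 in favor — approved.
Class II: 2/3 of 7593828 = 5062552; 5,062,552 required, 5,064,935 in favor — approved.
Class III: a majority of 20899809 is 10449905; 10,449,905 required, 10,449,905 in favor — approved.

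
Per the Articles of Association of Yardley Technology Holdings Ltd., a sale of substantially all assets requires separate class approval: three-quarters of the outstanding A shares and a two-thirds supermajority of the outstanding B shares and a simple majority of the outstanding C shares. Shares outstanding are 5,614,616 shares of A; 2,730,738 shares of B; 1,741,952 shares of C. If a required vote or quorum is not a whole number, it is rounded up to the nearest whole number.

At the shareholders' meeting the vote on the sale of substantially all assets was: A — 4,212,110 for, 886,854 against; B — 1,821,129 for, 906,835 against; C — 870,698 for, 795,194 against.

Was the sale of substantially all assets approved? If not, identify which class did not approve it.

A: 3/4 of 5614616 = 4210962; 4,210,962 required, 4,212,110 in favor — approved.
B: 2/3 of 2730738 = 1820492; 1,820,492 required, 1,821,129 in favor — approved.
C: a majority of 1741952 is 870977; 870,977 required, 870,698 in favor — not approved.

Not approved — the C shares did not give the required vote.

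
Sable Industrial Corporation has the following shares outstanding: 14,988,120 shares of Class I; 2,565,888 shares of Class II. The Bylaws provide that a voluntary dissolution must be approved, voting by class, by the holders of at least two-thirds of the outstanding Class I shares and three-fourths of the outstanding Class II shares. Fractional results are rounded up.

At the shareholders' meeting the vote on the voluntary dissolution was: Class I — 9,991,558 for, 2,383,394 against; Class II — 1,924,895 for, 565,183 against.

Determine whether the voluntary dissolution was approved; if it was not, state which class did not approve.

Class I: 2/3 of 14988120 = 9992080; 9,992,080 required, 9,991,558 in favor — not approved.
Class II: 3/4 of 2565888 = 1924416; 1,924,416 required, 1,924,895 in favor — approved.

Not approved — the Class I shares did not give the required vote.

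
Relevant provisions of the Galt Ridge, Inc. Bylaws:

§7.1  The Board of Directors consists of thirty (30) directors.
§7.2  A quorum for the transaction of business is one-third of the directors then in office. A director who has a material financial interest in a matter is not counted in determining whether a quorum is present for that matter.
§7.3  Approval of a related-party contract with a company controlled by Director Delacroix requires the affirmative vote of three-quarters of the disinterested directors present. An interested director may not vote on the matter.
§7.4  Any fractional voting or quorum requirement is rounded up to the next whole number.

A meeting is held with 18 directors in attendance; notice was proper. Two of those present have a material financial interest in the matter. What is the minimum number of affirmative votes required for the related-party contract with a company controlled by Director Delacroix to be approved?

12

The related-party contract with a company controlled by Director Delacroix requires three-fourths of the disinterested directors present (18 − 2 = 16).
3/4 of 16 = 12.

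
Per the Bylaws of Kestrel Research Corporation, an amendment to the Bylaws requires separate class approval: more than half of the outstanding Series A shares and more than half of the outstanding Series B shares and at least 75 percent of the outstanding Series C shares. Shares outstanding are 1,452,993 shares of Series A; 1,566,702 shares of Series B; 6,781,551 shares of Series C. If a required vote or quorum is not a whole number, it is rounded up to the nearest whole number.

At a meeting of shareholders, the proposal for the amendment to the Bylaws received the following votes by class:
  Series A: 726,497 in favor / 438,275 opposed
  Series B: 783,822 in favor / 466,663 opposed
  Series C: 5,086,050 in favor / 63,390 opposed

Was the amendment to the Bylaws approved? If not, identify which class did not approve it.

Not approved — the Series C shares did not give the required vote.

Series A: a majority of 1452993 is 726497; 726,497 required, 726,497 in favor — approved.
Series B: a majority of 1566702 is 783352; 783,352 required, 783,822 in favor — approved.
Series C: 3/4 of 6781551 = 5086163.25, rounded up to 5086164; 5,086,164 required, 5,086,050 in favor — not approved.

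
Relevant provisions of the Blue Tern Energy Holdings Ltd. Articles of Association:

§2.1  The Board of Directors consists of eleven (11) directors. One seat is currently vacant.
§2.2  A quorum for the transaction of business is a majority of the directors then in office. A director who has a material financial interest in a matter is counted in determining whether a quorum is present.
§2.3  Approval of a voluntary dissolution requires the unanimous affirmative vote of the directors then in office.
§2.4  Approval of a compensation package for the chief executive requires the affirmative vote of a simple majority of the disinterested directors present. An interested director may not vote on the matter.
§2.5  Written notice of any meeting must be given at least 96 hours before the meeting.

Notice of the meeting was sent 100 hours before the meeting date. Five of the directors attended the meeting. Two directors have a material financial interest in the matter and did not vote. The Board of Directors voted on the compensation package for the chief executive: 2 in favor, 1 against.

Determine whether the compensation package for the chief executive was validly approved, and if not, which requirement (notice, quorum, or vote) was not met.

Notice: 100 hours given; 96 required (100 ≥ 96). Satisfied.
Quorum: 5 present (interested directors count toward quorum); quorum is 6. Not satisfied.
Vote: the compensation package for the chief executive requires a majority of the disinterested directors present (5 − 2 = 3). A majority of 3 is 2, so 2 affirmative votes are needed; 2 voted in favor. Satisfied. (Moot — without a quorum no business can be validly transacted.)

Invalid — quorum requirement not satisfied.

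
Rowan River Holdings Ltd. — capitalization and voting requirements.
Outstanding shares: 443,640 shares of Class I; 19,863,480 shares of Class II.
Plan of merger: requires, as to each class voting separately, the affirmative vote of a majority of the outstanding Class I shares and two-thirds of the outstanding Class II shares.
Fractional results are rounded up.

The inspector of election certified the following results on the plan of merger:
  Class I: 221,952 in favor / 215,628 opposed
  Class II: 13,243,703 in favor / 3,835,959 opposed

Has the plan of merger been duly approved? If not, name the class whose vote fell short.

Approved — every class gave the required vote.

Class I: a majority of 443640 is 221821; 221,821 required, 221,952 in favor — approved.
Class II: 2/3 of 19863480 = 13242320; 13,242,320 required, 13,243,703 in favor — approved.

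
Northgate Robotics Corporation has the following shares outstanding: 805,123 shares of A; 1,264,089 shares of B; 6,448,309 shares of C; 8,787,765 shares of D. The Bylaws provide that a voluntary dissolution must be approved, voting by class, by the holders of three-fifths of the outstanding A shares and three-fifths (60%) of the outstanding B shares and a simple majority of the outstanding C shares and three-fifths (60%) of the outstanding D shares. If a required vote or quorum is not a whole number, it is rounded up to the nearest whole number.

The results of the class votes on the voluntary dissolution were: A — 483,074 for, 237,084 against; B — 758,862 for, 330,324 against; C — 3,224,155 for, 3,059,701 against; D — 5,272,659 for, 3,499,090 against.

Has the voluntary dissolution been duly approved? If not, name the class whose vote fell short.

A: 3/5 of 805123 = 483073.80, rounded up to 483074; 483,074 required, 483,074 in favor — approved.
B: 3/5 of 1264089 = 758453.40, rounded up to 758454; 758,454 required, 758,862 in favor — approved.
C: a majority of 6448309 is 3224155; 3,224,155 required, 3,224,155 in favor — approved.
D: 3/5 of 8787765 = 5272659; 5,272,659 required, 5,272,659 in favor — approved.

Approved — every class gave the required vote.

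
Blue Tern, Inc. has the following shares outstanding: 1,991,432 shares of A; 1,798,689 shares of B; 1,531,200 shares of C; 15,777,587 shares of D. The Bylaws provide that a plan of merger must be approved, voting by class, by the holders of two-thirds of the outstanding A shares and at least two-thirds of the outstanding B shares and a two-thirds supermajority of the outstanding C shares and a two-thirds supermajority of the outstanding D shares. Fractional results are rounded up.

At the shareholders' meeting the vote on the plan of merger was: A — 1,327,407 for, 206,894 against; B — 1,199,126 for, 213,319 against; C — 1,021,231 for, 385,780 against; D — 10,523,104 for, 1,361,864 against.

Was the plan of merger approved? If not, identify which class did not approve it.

A: 2/3 of 1991432 = 1327621.33, rounded up to 1327622; 1,327,622 required, 1,327,407 in favor — not approved.
B: 2/3 of 1798689 = 1199126; 1,199,126 required, 1,199,126 in favor — approved.
C: 2/3 of 1531200 = 1020800; 1,020,800 required, 1,021,231 in favor — approved.
D: 2/3 of 15777587 = 10518391.33, rounded up to 10518392; 10,518,392 required, 10,523,104 in favor — approved.

Not approved — the A shares did not give the required vote.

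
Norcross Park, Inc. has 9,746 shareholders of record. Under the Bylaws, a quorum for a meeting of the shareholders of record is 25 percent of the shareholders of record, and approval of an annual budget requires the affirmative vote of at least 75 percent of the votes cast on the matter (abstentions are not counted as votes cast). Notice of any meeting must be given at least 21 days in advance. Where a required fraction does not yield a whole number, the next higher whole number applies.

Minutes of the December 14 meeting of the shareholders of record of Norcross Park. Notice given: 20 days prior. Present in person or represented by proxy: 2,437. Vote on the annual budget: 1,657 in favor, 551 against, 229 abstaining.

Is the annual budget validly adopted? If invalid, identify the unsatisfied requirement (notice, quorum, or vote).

Notice: 20 days given; 21 required. Not satisfied.
Quorum: 25% of 9,746 = 2,436.50, rounded up to 2,437; 2,437 present. Satisfied.
Vote: requires three-fourths of the votes cast (2,437 − 229 abstaining = 2,208); 3/4 of 2208 = 1656, so 1,656 needed; 1,657 in favor. Satisfied.

Invalid — notice requirement not satisfied.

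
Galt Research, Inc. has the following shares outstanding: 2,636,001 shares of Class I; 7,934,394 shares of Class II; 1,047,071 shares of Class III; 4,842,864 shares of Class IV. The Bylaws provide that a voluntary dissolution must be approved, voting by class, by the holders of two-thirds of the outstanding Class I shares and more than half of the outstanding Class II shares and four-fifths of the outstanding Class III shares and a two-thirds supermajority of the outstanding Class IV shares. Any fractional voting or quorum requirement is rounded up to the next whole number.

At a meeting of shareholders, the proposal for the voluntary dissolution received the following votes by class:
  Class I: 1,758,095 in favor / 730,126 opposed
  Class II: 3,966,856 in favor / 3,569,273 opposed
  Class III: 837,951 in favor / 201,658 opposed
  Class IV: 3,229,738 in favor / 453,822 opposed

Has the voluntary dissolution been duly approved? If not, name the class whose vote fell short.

Not approved — the Class II shares did not give the required vote.

Class I: 2/3 of 2636001 = 1757334; 1,757,334 required, 1,758,095 in favor — approved.
Class II: a majority of 7934394 is 3967198; 3,967,198 required, 3,966,856 in favor — not approved.
Class III: 4/5 of 1047071 = 837656.80, rounded up to 837657; 837,657 required, 837,951 in favor — approved.
Class IV: 2/3 of 4842864 = 3228576; 3,228,576 required, 3,229,738 in favor — approved.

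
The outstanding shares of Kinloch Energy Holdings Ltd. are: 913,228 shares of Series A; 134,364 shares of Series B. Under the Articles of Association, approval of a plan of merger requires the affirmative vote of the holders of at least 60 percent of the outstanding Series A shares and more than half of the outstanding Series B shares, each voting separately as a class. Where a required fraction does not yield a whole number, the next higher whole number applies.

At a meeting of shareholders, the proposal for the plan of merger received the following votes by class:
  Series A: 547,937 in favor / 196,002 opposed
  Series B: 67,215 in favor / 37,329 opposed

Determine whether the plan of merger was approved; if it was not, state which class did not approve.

Series A: 3/5 of 913228 = 547936.80, rounded up to 547937; 547,937 required, 547,937 in favor — approved.
Series B: a majority of 134364 is 67183; 67,183 required, 67,215 in favor — approved.

Approved — every class gave the required vote.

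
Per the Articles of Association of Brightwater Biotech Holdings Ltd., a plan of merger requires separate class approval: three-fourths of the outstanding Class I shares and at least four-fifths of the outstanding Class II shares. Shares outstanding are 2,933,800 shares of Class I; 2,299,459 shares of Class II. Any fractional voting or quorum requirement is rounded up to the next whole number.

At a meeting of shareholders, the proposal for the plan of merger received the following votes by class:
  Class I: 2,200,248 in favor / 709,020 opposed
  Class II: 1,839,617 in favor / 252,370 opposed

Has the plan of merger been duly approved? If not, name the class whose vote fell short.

Class I: 3/4 of 2933800 = 2200350; 2,200,350 required, 2,200,248 in favor — not approved.
Class II: 4/5 of 2299459 = 1839567.20, rounded up to 1839568; 1,839,568 required, 1,839,617 in favor — approved.

Not approved — the Class I shares did not give the required vote.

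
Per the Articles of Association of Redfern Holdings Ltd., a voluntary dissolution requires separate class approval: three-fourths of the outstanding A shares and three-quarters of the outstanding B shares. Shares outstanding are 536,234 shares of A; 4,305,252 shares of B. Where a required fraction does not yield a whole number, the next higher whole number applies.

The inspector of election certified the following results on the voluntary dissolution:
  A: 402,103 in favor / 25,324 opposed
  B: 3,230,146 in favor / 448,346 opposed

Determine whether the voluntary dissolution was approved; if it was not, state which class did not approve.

Not approved — the A shares did not give the required vote.

A: 3/4 of 536234 = 402175.50, rounded up to 402176; 402,176 required, 402,103 in favor — not approved.
B: 3/4 of 4305252 = 3228939; 3,228,939 required, 3,230,146 in favor — approved.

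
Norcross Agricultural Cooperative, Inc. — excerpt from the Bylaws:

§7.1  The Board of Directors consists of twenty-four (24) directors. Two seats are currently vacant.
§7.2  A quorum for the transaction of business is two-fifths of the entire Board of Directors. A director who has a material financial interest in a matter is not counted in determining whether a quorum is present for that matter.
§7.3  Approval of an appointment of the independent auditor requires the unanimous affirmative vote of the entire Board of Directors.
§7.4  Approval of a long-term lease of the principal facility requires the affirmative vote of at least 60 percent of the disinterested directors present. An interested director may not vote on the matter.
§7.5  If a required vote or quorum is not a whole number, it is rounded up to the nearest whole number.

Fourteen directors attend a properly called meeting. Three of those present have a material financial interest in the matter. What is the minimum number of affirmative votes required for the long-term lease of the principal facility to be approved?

7

The long-term lease of the principal facility requires three-fifths of the disinterested directors present (14 − 3 = 11).
3/5 of 11 = 6.60, rounded up to 7.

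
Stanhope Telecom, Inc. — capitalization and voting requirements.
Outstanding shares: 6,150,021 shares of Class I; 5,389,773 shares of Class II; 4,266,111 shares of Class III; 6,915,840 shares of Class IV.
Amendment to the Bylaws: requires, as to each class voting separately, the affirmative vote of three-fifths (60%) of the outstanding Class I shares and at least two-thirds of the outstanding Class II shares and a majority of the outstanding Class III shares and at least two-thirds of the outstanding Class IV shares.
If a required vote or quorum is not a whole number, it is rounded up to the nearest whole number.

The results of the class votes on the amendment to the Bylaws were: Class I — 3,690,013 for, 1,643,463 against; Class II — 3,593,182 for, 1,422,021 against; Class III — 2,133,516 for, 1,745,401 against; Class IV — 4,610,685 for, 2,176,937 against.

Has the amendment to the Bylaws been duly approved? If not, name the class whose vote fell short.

Class I: 3/5 of 6150021 = 3690012.60, rounded up to 3690013; 3,690,013 required, 3,690,013 in favor — approved.
Class II: 2/3 of 5389773 = 3593182; 3,593,182 required, 3,593,182 in favor — approved.
Class III: a majority of 4266111 is 2133056; 2,133,056 required, 2,133,516 in favor — approved.
Class IV: 2/3 of 6915840 = 4610560; 4,610,560 required, 4,610,685 in favor — approved.

Approved — every class gave the required vote.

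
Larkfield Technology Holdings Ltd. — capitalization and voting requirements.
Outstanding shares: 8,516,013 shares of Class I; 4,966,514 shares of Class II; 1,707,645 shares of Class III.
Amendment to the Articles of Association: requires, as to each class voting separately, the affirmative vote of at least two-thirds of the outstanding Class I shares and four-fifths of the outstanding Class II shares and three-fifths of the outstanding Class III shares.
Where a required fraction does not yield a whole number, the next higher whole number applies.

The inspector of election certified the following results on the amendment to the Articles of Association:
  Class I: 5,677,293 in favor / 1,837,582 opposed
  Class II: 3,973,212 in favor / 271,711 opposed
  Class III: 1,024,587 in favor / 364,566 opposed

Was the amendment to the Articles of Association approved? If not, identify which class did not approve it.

Class I: 2/3 of 8516013 = 5677342; 5,677,342 required, 5,677,293 in favor — not approved.
Class II: 4/5 of 4966514 = 3973211.20, rounded up to 3973212; 3,973,212 required, 3,973,212 in favor — approved.
Class III: 3/5 of 1707645 = 1024587; 1,024,587 required, 1,024,587 in favor — approved.

Not approved — the Class I shares did not give the required vote.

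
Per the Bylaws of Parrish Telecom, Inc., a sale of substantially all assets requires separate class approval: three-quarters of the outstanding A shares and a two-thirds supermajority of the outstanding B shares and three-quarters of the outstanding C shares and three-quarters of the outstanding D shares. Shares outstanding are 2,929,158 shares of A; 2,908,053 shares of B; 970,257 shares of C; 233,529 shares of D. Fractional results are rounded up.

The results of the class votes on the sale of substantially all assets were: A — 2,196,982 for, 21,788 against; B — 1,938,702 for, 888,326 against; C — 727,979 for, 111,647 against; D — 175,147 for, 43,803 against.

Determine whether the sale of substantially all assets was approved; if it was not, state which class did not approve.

A: 3/4 of 2929158 = 2196868.50, rounded up to 2196869; 2,196,869 required, 2,196,982 in favor — approved.
B: 2/3 of 2908053 = 1938702; 1,938,702 required, 1,938,702 in favor — approved.
C: 3/4 of 970257 = 727692.75, rounded up to 727693; 727,693 required, 727,979 in favor — approved.
D: 3/4 of 233529 = 175146.75, rounded up to 175147; 175,147 required, 175,147 in favor — approved.

Approved — every class gave the required vote.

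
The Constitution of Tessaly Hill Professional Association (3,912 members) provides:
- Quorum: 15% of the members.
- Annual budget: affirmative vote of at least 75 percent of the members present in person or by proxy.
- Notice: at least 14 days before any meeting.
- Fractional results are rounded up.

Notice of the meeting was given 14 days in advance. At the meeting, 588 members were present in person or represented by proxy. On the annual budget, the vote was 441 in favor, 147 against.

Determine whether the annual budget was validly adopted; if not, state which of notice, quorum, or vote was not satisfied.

Notice: 14 days given; 14 required. Satisfied.
Quorum: 15% of 3,912 = 586.80, rounded up to 587; 588 present. Satisfied.
Vote: requires three-fourths of those present (588); 3/4 of 588 = 441, so 441 needed; 441 in favor. Satisfied.

Valid — all requirements satisfied.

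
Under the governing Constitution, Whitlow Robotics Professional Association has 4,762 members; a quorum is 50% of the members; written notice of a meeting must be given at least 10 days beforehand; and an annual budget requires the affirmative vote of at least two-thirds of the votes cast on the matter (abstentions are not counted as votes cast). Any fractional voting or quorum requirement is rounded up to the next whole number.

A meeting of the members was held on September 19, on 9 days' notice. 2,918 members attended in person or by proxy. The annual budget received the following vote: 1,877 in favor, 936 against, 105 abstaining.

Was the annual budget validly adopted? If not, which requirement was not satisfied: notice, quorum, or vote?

Notice: 9 days given; 10 required. Not satisfied.
Quorum: 50% of 4,762 = 2,381; 2,918 present. Satisfied.
Vote: requires two-thirds of the votes cast (2,918 − 105 abstaining = 2,813); 2/3 of 2813 = 1875.33, rounded up to 1876, so 1,876 needed; 1,877 in favor. Satisfied.

Invalid — notice requirement not satisfied.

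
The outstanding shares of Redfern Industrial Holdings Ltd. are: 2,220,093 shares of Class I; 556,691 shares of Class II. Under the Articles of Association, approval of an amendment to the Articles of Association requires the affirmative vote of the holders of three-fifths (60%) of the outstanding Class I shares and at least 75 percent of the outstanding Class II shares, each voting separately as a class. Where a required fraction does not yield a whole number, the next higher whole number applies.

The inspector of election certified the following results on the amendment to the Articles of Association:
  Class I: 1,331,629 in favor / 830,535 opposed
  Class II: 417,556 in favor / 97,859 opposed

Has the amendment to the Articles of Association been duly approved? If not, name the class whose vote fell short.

Not approved — the Class I shares did not give the required vote.

Class I: 3/5 of 2220093 = 1332055.80, rounded up to 1332056; 1,332,056 required, 1,331,629 in favor — not approved.
Class II: 3/4 of 556691 = 417518.25, rounded up to 417519; 417,519 required, 417,556 in favor — approved.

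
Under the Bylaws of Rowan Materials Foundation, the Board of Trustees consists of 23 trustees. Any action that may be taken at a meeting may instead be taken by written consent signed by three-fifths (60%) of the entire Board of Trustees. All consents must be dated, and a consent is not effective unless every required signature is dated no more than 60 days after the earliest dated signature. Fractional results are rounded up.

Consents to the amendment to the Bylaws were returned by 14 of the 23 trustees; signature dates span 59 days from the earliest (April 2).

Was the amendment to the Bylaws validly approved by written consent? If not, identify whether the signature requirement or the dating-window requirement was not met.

Signatures required: three-fifths (60%) of 23 — 3/5 of 23 = 13.80, rounded up to 14, so 14 needed; 14 signed. Sufficient.
Dating window: the latest signature is 59 days after the earliest; the limit is 60 days. Within the window.

Effective — both the signature and dating-window requirements are satisfied.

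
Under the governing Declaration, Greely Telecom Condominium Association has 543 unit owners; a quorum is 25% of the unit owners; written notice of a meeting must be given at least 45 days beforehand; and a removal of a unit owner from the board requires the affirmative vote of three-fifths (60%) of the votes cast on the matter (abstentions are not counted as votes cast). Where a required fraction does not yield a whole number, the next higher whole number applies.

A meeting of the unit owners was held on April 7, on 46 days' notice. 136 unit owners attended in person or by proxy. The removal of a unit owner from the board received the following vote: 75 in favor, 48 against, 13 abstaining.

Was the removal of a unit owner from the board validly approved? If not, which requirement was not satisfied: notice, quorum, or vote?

Valid — all requirements satisfied.

Notice: 46 days given; 45 required. Satisfied.
Quorum: 25% of 543 = 135.75, rounded up to 136; 136 present. Satisfied.
Vote: requires three-fifths of the votes cast (136 − 13 abstaining = 123); 3/5 of 123 = 73.80, rounded up to 74, so 74 needed; 75 in favor. Satisfied.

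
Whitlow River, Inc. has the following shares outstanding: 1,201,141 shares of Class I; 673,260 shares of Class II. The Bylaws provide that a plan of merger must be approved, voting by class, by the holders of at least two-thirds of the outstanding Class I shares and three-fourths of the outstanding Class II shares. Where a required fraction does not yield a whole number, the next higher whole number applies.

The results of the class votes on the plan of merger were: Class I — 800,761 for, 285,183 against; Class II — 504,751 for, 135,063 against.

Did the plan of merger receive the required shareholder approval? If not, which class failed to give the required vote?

Class I: 2/3 of 1201141 = 800760.67, rounded up to 800761; 800,761 required, 800,761 in favor — approved.
Class II: 3/4 of 673260 = 504945; 504,945 required, 504,751 in favor — not approved.

Not approved — the Class II shares did not give the required vote.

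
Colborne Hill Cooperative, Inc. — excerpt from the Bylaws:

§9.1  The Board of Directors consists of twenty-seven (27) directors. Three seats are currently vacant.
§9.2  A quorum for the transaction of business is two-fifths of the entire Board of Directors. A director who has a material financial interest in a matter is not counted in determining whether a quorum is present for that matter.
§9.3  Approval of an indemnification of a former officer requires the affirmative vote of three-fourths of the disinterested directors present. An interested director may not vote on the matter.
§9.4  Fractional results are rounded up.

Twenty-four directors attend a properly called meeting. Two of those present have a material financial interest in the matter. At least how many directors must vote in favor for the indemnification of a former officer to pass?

The indemnification of a former officer requires three-fourths of the disinterested directors present (24 − 2 = 22).
3/4 of 22 = 16.50, rounded up to 17.

17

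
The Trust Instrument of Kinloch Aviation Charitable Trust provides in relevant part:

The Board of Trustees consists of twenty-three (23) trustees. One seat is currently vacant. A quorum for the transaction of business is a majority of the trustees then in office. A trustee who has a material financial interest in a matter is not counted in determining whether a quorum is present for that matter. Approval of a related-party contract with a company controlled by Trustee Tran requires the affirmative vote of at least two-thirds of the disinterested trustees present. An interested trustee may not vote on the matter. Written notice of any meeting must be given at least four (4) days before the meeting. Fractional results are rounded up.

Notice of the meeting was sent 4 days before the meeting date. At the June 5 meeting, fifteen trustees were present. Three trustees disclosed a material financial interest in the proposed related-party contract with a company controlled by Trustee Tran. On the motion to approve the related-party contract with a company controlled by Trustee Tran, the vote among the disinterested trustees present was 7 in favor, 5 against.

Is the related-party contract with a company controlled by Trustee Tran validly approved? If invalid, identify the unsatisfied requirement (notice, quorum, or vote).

Invalid — vote requirement not satisfied.

Notice: 4 days given; 4 required (4 ≥ 4). Satisfied.
Quorum: 15 present, but the 3 interested trustees do not count, leaving 12. Quorum is 12. Satisfied.
Vote: the related-party contract with a company controlled by Trustee Tran requires two-thirds of the disinterested trustees present (15 − 3 = 12). 2/3 of 12 = 8, so 8 affirmative votes are needed; 7 voted in favor. Not satisfied.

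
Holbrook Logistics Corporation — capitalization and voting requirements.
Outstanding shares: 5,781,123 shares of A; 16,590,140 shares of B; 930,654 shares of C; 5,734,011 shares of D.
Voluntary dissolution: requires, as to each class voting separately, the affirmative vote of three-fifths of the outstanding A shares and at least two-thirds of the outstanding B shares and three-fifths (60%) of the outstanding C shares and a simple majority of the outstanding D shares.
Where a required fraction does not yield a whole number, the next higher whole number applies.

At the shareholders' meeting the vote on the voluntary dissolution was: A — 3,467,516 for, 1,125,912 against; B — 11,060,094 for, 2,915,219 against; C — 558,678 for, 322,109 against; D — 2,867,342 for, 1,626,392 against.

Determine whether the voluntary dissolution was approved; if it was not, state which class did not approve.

Not approved — the A shares did not give the required vote.

A: 3/5 of 5781123 = 3468673.80, rounded up to 3468674; 3,468,674 required, 3,467,516 in favor — not approved.
B: 2/3 of 16590140 = 11060093.33, rounded up to 11060094; 11,060,094 required, 11,060,094 in favor — approved.
C: 3/5 of 930654 = 558392.40, rounded up to 558393; 558,393 required, 558,678 in favor — approved.
D: a majority of 5734011 is 2867006; 2,867,006 required, 2,867,342 in favor — approved.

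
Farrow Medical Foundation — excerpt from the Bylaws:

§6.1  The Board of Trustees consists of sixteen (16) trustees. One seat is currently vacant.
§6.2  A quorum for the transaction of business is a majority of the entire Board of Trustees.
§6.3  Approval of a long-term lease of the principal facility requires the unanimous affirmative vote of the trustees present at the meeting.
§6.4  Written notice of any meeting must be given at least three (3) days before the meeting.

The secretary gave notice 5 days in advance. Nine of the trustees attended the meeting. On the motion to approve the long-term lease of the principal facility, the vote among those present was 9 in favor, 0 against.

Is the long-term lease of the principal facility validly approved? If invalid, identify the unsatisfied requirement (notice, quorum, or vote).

Valid — all requirements satisfied.

Notice: 5 days given; 3 required (5 ≥ 3). Satisfied.
Quorum: 9 present; quorum is 9. Satisfied.
Vote: the long-term lease of the principal facility requires the unanimous vote of the trustees present (9). Unanimous means all 9, so 9 affirmative votes are needed; 9 voted in favor. Satisfied.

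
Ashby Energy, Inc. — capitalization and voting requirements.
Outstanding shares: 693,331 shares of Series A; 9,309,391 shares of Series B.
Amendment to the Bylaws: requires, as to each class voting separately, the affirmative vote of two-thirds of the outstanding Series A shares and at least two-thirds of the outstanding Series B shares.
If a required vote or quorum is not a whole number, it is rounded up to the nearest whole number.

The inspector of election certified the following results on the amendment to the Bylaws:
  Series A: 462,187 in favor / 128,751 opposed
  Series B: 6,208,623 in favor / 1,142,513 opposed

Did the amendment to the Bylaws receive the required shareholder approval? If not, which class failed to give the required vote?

Not approved — the Series A shares did not give the required vote.

Series A: 2/3 of 693331 = 462220.67, rounded up to 462221; 462,221 required, 462,187 in favor — not approved.
Series B: 2/3 of 9309391 = 6206260.67, rounded up to 6206261; 6,206,261 required, 6,208,623 in favor — approved.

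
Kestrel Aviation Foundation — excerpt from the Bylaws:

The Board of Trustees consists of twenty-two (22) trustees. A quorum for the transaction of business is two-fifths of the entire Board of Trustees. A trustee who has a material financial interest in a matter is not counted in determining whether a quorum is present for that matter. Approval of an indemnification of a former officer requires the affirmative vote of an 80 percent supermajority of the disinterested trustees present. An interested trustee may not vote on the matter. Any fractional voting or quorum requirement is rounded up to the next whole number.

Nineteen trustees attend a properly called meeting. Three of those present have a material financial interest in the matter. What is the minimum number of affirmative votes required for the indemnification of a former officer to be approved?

13

The indemnification of a former officer requires four-fifths of the disinterested trustees present (19 − 3 = 16).
4/5 of 16 = 12.80, rounded up to 13.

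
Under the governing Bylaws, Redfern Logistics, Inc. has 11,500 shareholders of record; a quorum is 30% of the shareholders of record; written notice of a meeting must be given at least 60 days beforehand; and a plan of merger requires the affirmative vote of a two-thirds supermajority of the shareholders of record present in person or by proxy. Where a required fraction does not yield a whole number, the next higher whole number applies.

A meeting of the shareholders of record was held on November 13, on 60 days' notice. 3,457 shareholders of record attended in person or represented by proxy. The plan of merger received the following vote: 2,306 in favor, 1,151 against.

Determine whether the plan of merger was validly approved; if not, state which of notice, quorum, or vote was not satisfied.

Notice: 60 days given; 60 required. Satisfied.
Quorum: 30% of 11,500 = 3,450; 3,457 present. Satisfied.
Vote: requires two-thirds of those present (3,457); 2/3 of 3457 = 2304.67, rounded up to 2305, so 2,305 needed; 2,306 in favor. Satisfied.

Valid — all requirements satisfied.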